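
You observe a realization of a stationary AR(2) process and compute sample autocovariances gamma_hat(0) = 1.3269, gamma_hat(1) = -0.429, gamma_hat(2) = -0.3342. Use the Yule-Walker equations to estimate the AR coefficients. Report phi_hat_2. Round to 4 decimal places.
\hat\phi_{2} = -0.3980

The Yule-Walker equations for an AR(p) process read, in matrix form,
  Gamma_p phi = r_p,   with   (Gamma_p)_{ij} = gamma(|i - j|),
                       (r_p)_i = gamma(i),   i,j = 1..p.
Substitute the sample gammas (Toeplitz matrix and right-hand side of size 2):
  Gamma_p = [[1.3269, -0.429], [-0.429, 1.3269]]
  r_p     = [-0.429, -0.3342]
Written out:
  1.3269 phi_1 - 0.429 phi_2 = -0.429
  -0.429 phi_1 + 1.3269 phi_2 = -0.3342
Solve by Cramer's rule:
  det = gamma(0)^2 - gamma(1)^2 = (1.3269)^2 - (-0.429)^2 = 1.76066361 - 0.184041 = 1.57662261
  phi_hat_1 = [gamma(1) gamma(0) - gamma(1) gamma(2)] / det = [(-0.429)(1.3269) - (-0.429)(-0.3342)] / 1.57662261 = -0.7126119 / 1.57662261 = -0.452
  phi_hat_2 = [gamma(0) gamma(2) - gamma(1)^2] / det = [(1.3269)(-0.3342) - (-0.429)^2] / 1.57662261 = -0.62749098 / 1.57662261 = -0.398
So phi_hat = [-0.4520, -0.3980].
Therefore phi_hat_2 = -0.3980.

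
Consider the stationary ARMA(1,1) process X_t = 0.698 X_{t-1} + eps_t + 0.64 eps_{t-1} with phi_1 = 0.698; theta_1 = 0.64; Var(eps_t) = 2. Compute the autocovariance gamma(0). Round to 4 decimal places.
\gamma(0) = 8.9823

Multiply the model equation by X_{t-k} and take expectations. With theta_0 = psi_0 = 1 and psi_j the MA(infinity) weights, this gives
  gamma(k) - sum_i phi_i gamma(k-i) = c_k,
  c_k = sigma^2 * sum_{j=k..q} theta_j psi_{j-k}   (c_k = 0 for k > q),
using gamma(-m) = gamma(m).
psi-weights needed (psi_j = theta_j + sum_i phi_i psi_{j-i}):
  psi_1 = theta_1 + phi_1 = 0.64 + (0.698) = 1.338
Right-hand sides:
  c_0 = sigma^2 (1 + theta_1 psi_1) = 2 * (1 + (0.64)(1.338)) = 2 * 1.85632 = 3.71264
  c_1 = sigma^2 theta_1 = 2 * (0.64) = 1.28
  c_2 = 0
Equations for k = 0 and k = 1 (AR order 1):
  gamma(0) = phi_1 gamma(1) + c_0
  gamma(1) = phi_1 gamma(0) + c_1
Substituting the second into the first: gamma(0) (1 - phi_1^2) = c_0 + phi_1 c_1, so
  gamma(0) = (c_0 + phi_1 c_1) / (1 - phi_1^2) = (3.71264 + (0.698)(1.28)) / (1 - (0.698)^2) = 4.60608 / 0.512796 = 8.982285.
Therefore gamma(0) = 8.9823 (to 4 decimal places).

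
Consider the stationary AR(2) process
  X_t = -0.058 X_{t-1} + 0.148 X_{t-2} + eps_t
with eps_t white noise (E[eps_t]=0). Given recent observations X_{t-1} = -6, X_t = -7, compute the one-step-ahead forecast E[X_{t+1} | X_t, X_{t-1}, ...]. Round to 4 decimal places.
E[X_{t+1} \mid \mathcal F_t] = -0.4820

For an AR(p) model X_t = c + sum_i phi_i X_{t-i} + eps_t, the
one-step-ahead conditional mean is
  E[X_{t+1} | X_t, ...] = c + sum_i phi_i X_{t+1-i}.
Substitute known values:
  E[X_{t+1} | ...] = (-0.058) * (-7) + (0.148) * (-6)
                   = -0.4820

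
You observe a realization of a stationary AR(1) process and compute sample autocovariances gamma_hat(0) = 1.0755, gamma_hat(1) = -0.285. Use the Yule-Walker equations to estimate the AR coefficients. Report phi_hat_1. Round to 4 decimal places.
\hat\phi_{1} = -0.2650

The Yule-Walker equations for an AR(p) process read, in matrix form,
  Gamma_p phi = r_p,   with   (Gamma_p)_{ij} = gamma(|i - j|),
                       (r_p)_i = gamma(i),   i,j = 1..p.
Substitute the sample gammas (Toeplitz matrix and right-hand side of size 1):
  Gamma_p = [[1.0755]]
  r_p     = [-0.285]
With p = 1 this is the single equation gamma(0) phi_1 = gamma(1):
  phi_hat_1 = gamma(1) / gamma(0) = -0.285 / 1.0755 = -0.2650.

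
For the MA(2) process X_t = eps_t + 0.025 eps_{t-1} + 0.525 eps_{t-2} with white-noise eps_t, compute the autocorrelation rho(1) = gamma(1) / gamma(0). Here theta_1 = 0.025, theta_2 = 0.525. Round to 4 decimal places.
\rho(1) = 0.0299

For an MA(q) process with theta_0 = 1, the autocovariance is
  gamma(k) = sigma^2 * sum_{i=0..q-k} theta_i * theta_{i+k},
and rho(k) = gamma(k) / gamma(0). Sigma^2 cancels.
  numerator   = (1)*(0.025) + (0.025)*(0.525) = 0.038125.
  denominator = (1)^2 + (0.025)^2 + (0.525)^2 = 1.27625.
  rho(1) = 0.038125 / 1.27625 = 0.0299.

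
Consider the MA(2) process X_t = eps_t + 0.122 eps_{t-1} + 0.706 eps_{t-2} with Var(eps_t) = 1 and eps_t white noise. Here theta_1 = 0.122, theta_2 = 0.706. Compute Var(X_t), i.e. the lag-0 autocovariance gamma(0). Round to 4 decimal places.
\gamma(0) = 1.5133

For an MA(q) process X_t = eps_t + sum_i theta_i eps_{t-i} with
Var(eps_t) = sigma^2, the variance is
  gamma(0) = sigma^2 * (1 + sum_i theta_i^2).
  sum_i theta_i^2 = (0.122)^2 + (0.706)^2 = 0.014884 + 0.498436 = 0.51332.
  gamma(0) = 1 * (1 + 0.51332) = 1 * 1.51332 = 1.51332, which rounds to 1.5133.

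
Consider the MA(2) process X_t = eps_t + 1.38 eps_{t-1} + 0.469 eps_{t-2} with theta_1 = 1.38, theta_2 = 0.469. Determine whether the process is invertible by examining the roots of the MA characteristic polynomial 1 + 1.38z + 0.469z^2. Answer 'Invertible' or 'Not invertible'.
\text{Invertible}

The MA(q) characteristic polynomial is P(z) = 1 + 1.38z + 0.469z^2.
Invertibility requires all roots to lie outside the unit circle, i.e. |z| > 1 for every root.
Set 1 + (1.38) z + (0.469) z^2 = 0, i.e. a z^2 + b z + c = 0 with a = 0.469, b = 1.38, c = 1.
Discriminant D = b^2 - 4ac = (1.38)^2 - 4*(0.469)*1 = 1.9044 - (1.876) = 0.0284.
D >= 0, so the roots are real: z = (-b +/- sqrt(D)) / (2a) = (-1.38 +/- 0.168523) / (0.938).
  z_1 = (-1.38 + 0.168523) / (0.938) = -1.2916,   |z_1| = 1.2916.
  z_2 = (-1.38 - 0.168523) / (0.938) = -1.6509,   |z_2| = 1.6509.
Moduli of all roots: 1.2916, 1.6509.
All moduli strictly greater than 1? Yes.
Verdict: Invertible.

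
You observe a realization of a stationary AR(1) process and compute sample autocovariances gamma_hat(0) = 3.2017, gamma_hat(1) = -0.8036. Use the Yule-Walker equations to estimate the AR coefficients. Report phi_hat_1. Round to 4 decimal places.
\hat\phi_{1} = -0.2510

The Yule-Walker equations for an AR(p) process read, in matrix form,
  Gamma_p phi = r_p,   with   (Gamma_p)_{ij} = gamma(|i - j|),
                       (r_p)_i = gamma(i),   i,j = 1..p.
Substitute the sample gammas (Toeplitz matrix and right-hand side of size 1):
  Gamma_p = [[3.2017]]
  r_p     = [-0.8036]
With p = 1 this is the single equation gamma(0) phi_1 = gamma(1):
  phi_hat_1 = gamma(1) / gamma(0) = -0.8036 / 3.2017 = -0.2510.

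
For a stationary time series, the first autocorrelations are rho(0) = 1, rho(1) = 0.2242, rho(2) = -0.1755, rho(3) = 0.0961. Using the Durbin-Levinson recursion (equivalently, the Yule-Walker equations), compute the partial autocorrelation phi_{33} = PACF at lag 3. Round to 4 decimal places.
\phi_{33} = 0.2211

The PACF at lag k is phi_{kk}, the last component of the solution
to the Yule-Walker system G_k phi = r_k where
  (G_k)_{ij} = rho(|i - j|), (r_k)_i = rho(i), i,j = 1..k.
Equivalently, Durbin-Levinson gives phi_{kk} iteratively:
  phi_{11} = rho(1)
  phi_{kk} = [rho(k) - sum_{j=1..k-1} phi_{k-1,j} rho(k-j)]
            / [1 - sum_{j=1..k-1} phi_{k-1,j} rho(j)],
  phi_{k,j} = phi_{k-1,j} - phi_{kk} phi_{k-1,k-j},  j = 1..k-1.
Step k = 1:
  phi_11 = rho(1) = 0.2242.
Step k = 2:
  phi_22 = [rho(2) - phi_11 rho(1)] / [1 - phi_11 rho(1)] = [-0.1755 - (0.2242)(0.2242)] / [1 - (0.2242)(0.2242)]
         = -0.22576564 / 0.94973436 = -0.237715.
  Update: phi_21 = phi_11 - phi_22 phi_11 = 0.2242 - (-0.237715)(0.2242) = 0.277496.
Step k = 3:
  phi_33 = [rho(3) - phi_21 rho(2) - phi_22 rho(1)] / [1 - phi_21 rho(1) - phi_22 rho(2)]
    numerator   = 0.0961 - (0.277496)(-0.1755) - (-0.237715)(0.2242) = 0.19809607
    denominator = 1 - (0.277496)(0.2242) - (-0.237715)(-0.1755) = 0.89606659
  phi_33 = 0.19809607 / 0.89606659 = 0.2211.
Therefore phi_{33} = 0.2211.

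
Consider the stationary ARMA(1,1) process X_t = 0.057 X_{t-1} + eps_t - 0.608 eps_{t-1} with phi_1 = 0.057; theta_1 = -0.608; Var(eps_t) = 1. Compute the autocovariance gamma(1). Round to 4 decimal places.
\gamma(1) = -0.5336

Multiply the model equation by X_{t-k} and take expectations. With theta_0 = psi_0 = 1 and psi_j the MA(infinity) weights, this gives
  gamma(k) - sum_i phi_i gamma(k-i) = c_k,
  c_k = sigma^2 * sum_{j=k..q} theta_j psi_{j-k}   (c_k = 0 for k > q),
using gamma(-m) = gamma(m).
psi-weights needed (psi_j = theta_j + sum_i phi_i psi_{j-i}):
  psi_1 = theta_1 + phi_1 = -0.608 + (0.057) = -0.551
Right-hand sides:
  c_0 = sigma^2 (1 + theta_1 psi_1) = 1 * (1 + (-0.608)(-0.551)) = 1 * 1.335008 = 1.335008
  c_1 = sigma^2 theta_1 = 1 * (-0.608) = -0.608
  c_2 = 0
Equations for k = 0 and k = 1 (AR order 1):
  gamma(0) = phi_1 gamma(1) + c_0
  gamma(1) = phi_1 gamma(0) + c_1
Substituting the second into the first: gamma(0) (1 - phi_1^2) = c_0 + phi_1 c_1, so
  gamma(0) = (c_0 + phi_1 c_1) / (1 - phi_1^2) = (1.335008 + (0.057)(-0.608)) / (1 - (0.057)^2) = 1.300352 / 0.996751 = 1.304591.
  gamma(1) = phi_1 gamma(0) + c_1 = (0.057)(1.304591) + (-0.608) = -0.533638.
Therefore gamma(1) = -0.5336 (to 4 decimal places).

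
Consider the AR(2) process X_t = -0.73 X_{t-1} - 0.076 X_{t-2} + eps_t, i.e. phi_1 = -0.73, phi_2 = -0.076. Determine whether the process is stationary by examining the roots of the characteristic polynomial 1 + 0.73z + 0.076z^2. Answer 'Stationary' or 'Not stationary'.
\text{Stationary}

The AR(p) characteristic polynomial is P(z) = 1 + 0.73z + 0.076z^2.
Stationarity requires all roots to lie outside the unit circle, i.e. |z| > 1 for every root.
Set 1 + (0.73) z + (0.076) z^2 = 0, i.e. a z^2 + b z + c = 0 with a = 0.076, b = 0.73, c = 1.
Discriminant D = b^2 - 4ac = (0.73)^2 - 4*(0.076)*1 = 0.5329 - (0.304) = 0.2289.
D >= 0, so the roots are real: z = (-b +/- sqrt(D)) / (2a) = (-0.73 +/- 0.478435) / (0.152).
  z_1 = (-0.73 + 0.478435) / (0.152) = -1.655,   |z_1| = 1.655.
  z_2 = (-0.73 - 0.478435) / (0.152) = -7.9502,   |z_2| = 7.9502.
Moduli of all roots: 1.6550, 7.9502.
All moduli strictly greater than 1? Yes.
Verdict: Stationary.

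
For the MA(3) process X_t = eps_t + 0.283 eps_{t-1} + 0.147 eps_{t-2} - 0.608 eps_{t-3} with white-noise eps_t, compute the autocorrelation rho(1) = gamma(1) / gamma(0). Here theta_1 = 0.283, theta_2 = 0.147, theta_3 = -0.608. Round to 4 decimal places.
\rho(1) = 0.1599

For an MA(q) process with theta_0 = 1, the autocovariance is
  gamma(k) = sigma^2 * sum_{i=0..q-k} theta_i * theta_{i+k},
and rho(k) = gamma(k) / gamma(0). Sigma^2 cancels.
  numerator   = (1)*(0.283) + (0.283)*(0.147) + (0.147)*(-0.608) = 0.235225.
  denominator = (1)^2 + (0.283)^2 + (0.147)^2 + (-0.608)^2 = 1.471362.
  rho(1) = 0.235225 / 1.471362 = 0.1599.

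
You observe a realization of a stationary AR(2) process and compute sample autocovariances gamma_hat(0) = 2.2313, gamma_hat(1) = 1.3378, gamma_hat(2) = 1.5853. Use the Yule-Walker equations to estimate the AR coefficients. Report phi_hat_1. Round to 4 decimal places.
\hat\phi_{1} = 0.2710

The Yule-Walker equations for an AR(p) process read, in matrix form,
  Gamma_p phi = r_p,   with   (Gamma_p)_{ij} = gamma(|i - j|),
                       (r_p)_i = gamma(i),   i,j = 1..p.
Substitute the sample gammas (Toeplitz matrix and right-hand side of size 2):
  Gamma_p = [[2.2313, 1.3378], [1.3378, 2.2313]]
  r_p     = [1.3378, 1.5853]
Written out:
  2.2313 phi_1 + 1.3378 phi_2 = 1.3378
  1.3378 phi_1 + 2.2313 phi_2 = 1.5853
Solve by Cramer's rule:
  det = gamma(0)^2 - gamma(1)^2 = (2.2313)^2 - (1.3378)^2 = 4.97869969 - 1.78970884 = 3.18899085
  phi_hat_1 = [gamma(1) gamma(0) - gamma(1) gamma(2)] / det = [(1.3378)(2.2313) - (1.3378)(1.5853)] / 3.18899085 = 0.8642188 / 3.18899085 = 0.271
  phi_hat_2 = [gamma(0) gamma(2) - gamma(1)^2] / det = [(2.2313)(1.5853) - (1.3378)^2] / 3.18899085 = 1.74757105 / 3.18899085 = 0.548
So phi_hat = [0.2710, 0.5480].
Therefore phi_hat_1 = 0.2710.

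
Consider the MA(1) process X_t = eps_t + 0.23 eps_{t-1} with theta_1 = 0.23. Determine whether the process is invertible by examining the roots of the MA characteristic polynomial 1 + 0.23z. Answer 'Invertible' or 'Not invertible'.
\text{Invertible}

The MA(q) characteristic polynomial is P(z) = 1 + 0.23z.
Invertibility requires all roots to lie outside the unit circle, i.e. |z| > 1 for every root.
This is linear in z: 1 + (0.23) z = 0  =>  z = -1/(0.23) = -4.347826,  |z| = 4.347826.
Moduli of all roots: 4.3478.
All moduli strictly greater than 1? Yes.
Verdict: Invertible.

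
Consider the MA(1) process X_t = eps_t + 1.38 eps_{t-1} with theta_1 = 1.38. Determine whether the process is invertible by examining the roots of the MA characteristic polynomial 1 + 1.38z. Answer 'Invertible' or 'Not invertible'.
\text{Not invertible}

The MA(q) characteristic polynomial is P(z) = 1 + 1.38z.
Invertibility requires all roots to lie outside the unit circle, i.e. |z| > 1 for every root.
This is linear in z: 1 + (1.38) z = 0  =>  z = -1/(1.38) = -0.724638,  |z| = 0.724638.
Moduli of all roots: 0.7246.
All moduli strictly greater than 1? No.
Verdict: Not invertible.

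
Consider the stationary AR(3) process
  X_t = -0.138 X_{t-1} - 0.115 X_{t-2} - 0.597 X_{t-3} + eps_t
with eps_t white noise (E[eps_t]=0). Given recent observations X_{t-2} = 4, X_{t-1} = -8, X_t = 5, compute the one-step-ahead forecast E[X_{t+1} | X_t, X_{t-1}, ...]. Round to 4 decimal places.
E[X_{t+1} \mid \mathcal F_t] = -2.1580

For an AR(p) model X_t = c + sum_i phi_i X_{t-i} + eps_t, the
one-step-ahead conditional mean is
  E[X_{t+1} | X_t, ...] = c + sum_i phi_i X_{t+1-i}.
Substitute known values:
  E[X_{t+1} | ...] = (-0.138) * (5) + (-0.115) * (-8) + (-0.597) * (4)
                   = -2.1580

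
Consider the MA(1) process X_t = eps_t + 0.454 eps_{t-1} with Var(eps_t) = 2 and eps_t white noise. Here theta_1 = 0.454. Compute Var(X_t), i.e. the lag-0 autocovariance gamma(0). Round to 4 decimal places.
\gamma(0) = 2.4122

For an MA(q) process X_t = eps_t + sum_i theta_i eps_{t-i} with
Var(eps_t) = sigma^2, the variance is
  gamma(0) = sigma^2 * (1 + sum_i theta_i^2).
  sum_i theta_i^2 = (0.454)^2 = 0.206116.
  gamma(0) = 2 * (1 + 0.206116) = 2 * 1.206116 = 2.412232, which rounds to 2.4122.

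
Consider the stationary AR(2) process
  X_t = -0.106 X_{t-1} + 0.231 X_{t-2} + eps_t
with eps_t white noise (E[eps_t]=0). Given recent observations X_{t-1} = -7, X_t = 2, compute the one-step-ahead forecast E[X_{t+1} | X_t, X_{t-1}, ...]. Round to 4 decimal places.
E[X_{t+1} \mid \mathcal F_t] = -1.8290

For an AR(p) model X_t = c + sum_i phi_i X_{t-i} + eps_t, the
one-step-ahead conditional mean is
  E[X_{t+1} | X_t, ...] = c + sum_i phi_i X_{t+1-i}.
Substitute known values:
  E[X_{t+1} | ...] = (-0.106) * (2) + (0.231) * (-7)
                   = -1.8290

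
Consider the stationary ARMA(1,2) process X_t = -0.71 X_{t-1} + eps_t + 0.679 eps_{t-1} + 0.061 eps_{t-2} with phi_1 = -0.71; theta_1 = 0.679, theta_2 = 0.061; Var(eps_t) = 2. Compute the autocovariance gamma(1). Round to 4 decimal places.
\gamma(1) = -0.0869

Multiply the model equation by X_{t-k} and take expectations. With theta_0 = psi_0 = 1 and psi_j the MA(infinity) weights, this gives
  gamma(k) - sum_i phi_i gamma(k-i) = c_k,
  c_k = sigma^2 * sum_{j=k..q} theta_j psi_{j-k}   (c_k = 0 for k > q),
using gamma(-m) = gamma(m).
psi-weights needed (psi_j = theta_j + sum_i phi_i psi_{j-i}):
  psi_1 = theta_1 + phi_1 = 0.679 + (-0.71) = -0.031
  psi_2 = theta_2 + phi_1 psi_1 = 0.061 + (-0.71)(-0.031) = 0.08301
Right-hand sides:
  c_0 = sigma^2 (1 + theta_1 psi_1 + theta_2 psi_2) = 2 * (1 + (0.679)(-0.031) + (0.061)(0.08301)) = 2 * 0.984015 = 1.968029
  c_1 = sigma^2 (theta_1 + theta_2 psi_1) = 2 * (0.679 + (0.061)(-0.031)) = 1.354218
  c_2 = sigma^2 theta_2 = 2 * (0.061) = 0.122
Equations for k = 0 and k = 1 (AR order 1):
  gamma(0) = phi_1 gamma(1) + c_0
  gamma(1) = phi_1 gamma(0) + c_1
Substituting the second into the first: gamma(0) (1 - phi_1^2) = c_0 + phi_1 c_1, so
  gamma(0) = (c_0 + phi_1 c_1) / (1 - phi_1^2) = (1.968029 + (-0.71)(1.354218)) / (1 - (-0.71)^2) = 1.006534 / 0.4959 = 2.029713.
  gamma(1) = phi_1 gamma(0) + c_1 = (-0.71)(2.029713) + (1.354218) = -0.086878.
Therefore gamma(1) = -0.0869 (to 4 decimal places).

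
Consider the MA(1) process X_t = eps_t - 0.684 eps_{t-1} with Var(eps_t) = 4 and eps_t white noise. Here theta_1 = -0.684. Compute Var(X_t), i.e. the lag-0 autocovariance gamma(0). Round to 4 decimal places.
\gamma(0) = 5.8714

For an MA(q) process X_t = eps_t + sum_i theta_i eps_{t-i} with
Var(eps_t) = sigma^2, the variance is
  gamma(0) = sigma^2 * (1 + sum_i theta_i^2).
  sum_i theta_i^2 = (-0.684)^2 = 0.467856.
  gamma(0) = 4 * (1 + 0.467856) = 4 * 1.467856 = 5.871424, which rounds to 5.8714.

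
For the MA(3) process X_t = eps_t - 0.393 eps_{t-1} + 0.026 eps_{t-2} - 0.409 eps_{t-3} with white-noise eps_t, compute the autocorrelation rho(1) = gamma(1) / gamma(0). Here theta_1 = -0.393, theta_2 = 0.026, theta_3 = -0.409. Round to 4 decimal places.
\rho(1) = -0.3130

For an MA(q) process with theta_0 = 1, the autocovariance is
  gamma(k) = sigma^2 * sum_{i=0..q-k} theta_i * theta_{i+k},
and rho(k) = gamma(k) / gamma(0). Sigma^2 cancels.
  numerator   = (1)*(-0.393) + (-0.393)*(0.026) + (0.026)*(-0.409) = -0.413852.
  denominator = (1)^2 + (-0.393)^2 + (0.026)^2 + (-0.409)^2 = 1.322406.
  rho(1) = -0.413852 / 1.322406 = -0.3130.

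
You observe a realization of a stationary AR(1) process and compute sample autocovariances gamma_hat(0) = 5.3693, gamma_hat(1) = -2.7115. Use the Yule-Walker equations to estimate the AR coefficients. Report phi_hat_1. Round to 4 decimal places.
\hat\phi_{1} = -0.5050

The Yule-Walker equations for an AR(p) process read, in matrix form,
  Gamma_p phi = r_p,   with   (Gamma_p)_{ij} = gamma(|i - j|),
                       (r_p)_i = gamma(i),   i,j = 1..p.
Substitute the sample gammas (Toeplitz matrix and right-hand side of size 1):
  Gamma_p = [[5.3693]]
  r_p     = [-2.7115]
With p = 1 this is the single equation gamma(0) phi_1 = gamma(1):
  phi_hat_1 = gamma(1) / gamma(0) = -2.7115 / 5.3693 = -0.5050.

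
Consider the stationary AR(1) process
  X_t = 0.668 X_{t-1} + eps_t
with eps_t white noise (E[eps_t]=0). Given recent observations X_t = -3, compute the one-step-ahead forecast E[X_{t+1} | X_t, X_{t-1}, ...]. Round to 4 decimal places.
E[X_{t+1} \mid \mathcal F_t] = -2.0040

For an AR(p) model X_t = c + sum_i phi_i X_{t-i} + eps_t, the
one-step-ahead conditional mean is
  E[X_{t+1} | X_t, ...] = c + sum_i phi_i X_{t+1-i}.
Substitute known values:
  E[X_{t+1} | ...] = (0.668) * (-3)
                   = -2.0040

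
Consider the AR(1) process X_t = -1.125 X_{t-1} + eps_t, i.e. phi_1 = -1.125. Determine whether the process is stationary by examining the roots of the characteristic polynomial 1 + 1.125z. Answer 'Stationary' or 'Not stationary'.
\text{Not stationary}

The AR(p) characteristic polynomial is P(z) = 1 + 1.125z.
Stationarity requires all roots to lie outside the unit circle, i.e. |z| > 1 for every root.
This is linear in z: 1 + (1.125) z = 0  =>  z = -1/(1.125) = -0.888889,  |z| = 0.888889.
Moduli of all roots: 0.8889.
All moduli strictly greater than 1? No.
Verdict: Not stationary.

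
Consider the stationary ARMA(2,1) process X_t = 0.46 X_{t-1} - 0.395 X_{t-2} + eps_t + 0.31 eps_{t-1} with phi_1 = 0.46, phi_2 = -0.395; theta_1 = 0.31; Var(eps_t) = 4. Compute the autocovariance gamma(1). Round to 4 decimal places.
\gamma(1) = 3.1694

Multiply the model equation by X_{t-k} and take expectations. With theta_0 = psi_0 = 1 and psi_j the MA(infinity) weights, this gives
  gamma(k) - sum_i phi_i gamma(k-i) = c_k,
  c_k = sigma^2 * sum_{j=k..q} theta_j psi_{j-k}   (c_k = 0 for k > q),
using gamma(-m) = gamma(m).
psi-weights needed (psi_j = theta_j + sum_i phi_i psi_{j-i}):
  psi_1 = theta_1 + phi_1 = 0.31 + (0.46) = 0.77
Right-hand sides:
  c_0 = sigma^2 (1 + theta_1 psi_1) = 4 * (1 + (0.31)(0.77)) = 4 * 1.2387 = 4.9548
  c_1 = sigma^2 theta_1 = 4 * (0.31) = 1.24
  c_2 = 0
Equations for k = 0, 1, 2 (AR order 2, c_2 = 0):
  (E0) gamma(0) = phi_1 gamma(1) + phi_2 gamma(2) + c_0
  (E1) gamma(1) = phi_1 gamma(0) + phi_2 gamma(1) + c_1
  (E2) gamma(2) = phi_1 gamma(1) + phi_2 gamma(0)
From (E1): gamma(1) = A gamma(0) + B with
  A = phi_1 / (1 - phi_2) = 0.46 / 1.395 = 0.329749,   B = c_1 / (1 - phi_2) = 1.24 / 1.395 = 0.888889.
Insert (E2) into (E0): gamma(0) (1 - phi_2^2) = phi_1 (1 + phi_2) gamma(1) + c_0.
  phi_1 (1 + phi_2) = (0.46)(0.605) = 0.2783,   1 - phi_2^2 = 0.843975.
Replace gamma(1) by A gamma(0) + B and collect gamma(0):
  gamma(0) [0.843975 - (0.2783)(0.329749)] = (0.2783)(0.888889) + 4.9548
  gamma(0) * 0.752206 = 5.202178
  gamma(0) = 5.202178 / 0.752206 = 6.915897.
  gamma(1) = A gamma(0) + B = (0.329749)(6.915897) + (0.888889) = 3.1694.
Therefore gamma(1) = 3.1694 (to 4 decimal places).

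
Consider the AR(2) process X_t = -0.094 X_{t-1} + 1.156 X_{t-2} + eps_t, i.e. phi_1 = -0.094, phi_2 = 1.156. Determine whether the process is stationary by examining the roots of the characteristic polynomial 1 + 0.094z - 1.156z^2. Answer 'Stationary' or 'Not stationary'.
\text{Not stationary}

The AR(p) characteristic polynomial is P(z) = 1 + 0.094z - 1.156z^2.
Stationarity requires all roots to lie outside the unit circle, i.e. |z| > 1 for every root.
Set 1 + (0.094) z + (-1.156) z^2 = 0, i.e. a z^2 + b z + c = 0 with a = -1.156, b = 0.094, c = 1.
Discriminant D = b^2 - 4ac = (0.094)^2 - 4*(-1.156)*1 = 0.008836 - (-4.624) = 4.632836.
D >= 0, so the roots are real: z = (-b +/- sqrt(D)) / (2a) = (-0.094 +/- 2.152402) / (-2.312).
  z_1 = (-0.094 + 2.152402) / (-2.312) = -0.8903,   |z_1| = 0.8903.
  z_2 = (-0.094 - 2.152402) / (-2.312) = 0.9716,   |z_2| = 0.9716.
Moduli of all roots: 0.8903, 0.9716.
All moduli strictly greater than 1? No.
Verdict: Not stationary.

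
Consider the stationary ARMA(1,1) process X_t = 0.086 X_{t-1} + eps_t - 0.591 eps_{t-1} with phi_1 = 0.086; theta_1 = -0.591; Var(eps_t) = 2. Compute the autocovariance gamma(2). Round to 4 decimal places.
\gamma(2) = -0.0831

Multiply the model equation by X_{t-k} and take expectations. With theta_0 = psi_0 = 1 and psi_j the MA(infinity) weights, this gives
  gamma(k) - sum_i phi_i gamma(k-i) = c_k,
  c_k = sigma^2 * sum_{j=k..q} theta_j psi_{j-k}   (c_k = 0 for k > q),
using gamma(-m) = gamma(m).
psi-weights needed (psi_j = theta_j + sum_i phi_i psi_{j-i}):
  psi_1 = theta_1 + phi_1 = -0.591 + (0.086) = -0.505
Right-hand sides:
  c_0 = sigma^2 (1 + theta_1 psi_1) = 2 * (1 + (-0.591)(-0.505)) = 2 * 1.298455 = 2.59691
  c_1 = sigma^2 theta_1 = 2 * (-0.591) = -1.182
  c_2 = 0
Equations for k = 0 and k = 1 (AR order 1):
  gamma(0) = phi_1 gamma(1) + c_0
  gamma(1) = phi_1 gamma(0) + c_1
Substituting the second into the first: gamma(0) (1 - phi_1^2) = c_0 + phi_1 c_1, so
  gamma(0) = (c_0 + phi_1 c_1) / (1 - phi_1^2) = (2.59691 + (0.086)(-1.182)) / (1 - (0.086)^2) = 2.495258 / 0.992604 = 2.51385.
  gamma(1) = phi_1 gamma(0) + c_1 = (0.086)(2.51385) + (-1.182) = -0.965809.
For k = 2 (> q): gamma(2) = phi_1 gamma(1) = (0.086)(-0.965809) = -0.08306.
Therefore gamma(2) = -0.0831 (to 4 decimal places).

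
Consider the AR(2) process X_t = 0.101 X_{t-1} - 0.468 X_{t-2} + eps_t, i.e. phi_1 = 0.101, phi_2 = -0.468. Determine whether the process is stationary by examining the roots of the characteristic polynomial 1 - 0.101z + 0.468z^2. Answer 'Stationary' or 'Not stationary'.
\text{Stationary}

The AR(p) characteristic polynomial is P(z) = 1 - 0.101z + 0.468z^2.
Stationarity requires all roots to lie outside the unit circle, i.e. |z| > 1 for every root.
Set 1 + (-0.101) z + (0.468) z^2 = 0, i.e. a z^2 + b z + c = 0 with a = 0.468, b = -0.101, c = 1.
Discriminant D = b^2 - 4ac = (-0.101)^2 - 4*(0.468)*1 = 0.010201 - (1.872) = -1.861799.
D < 0, so the roots are the complex-conjugate pair z = (-b +/- i sqrt(-D)) / (2a) = 0.1079 +/- 1.4578i.
For a conjugate pair |z|^2 = z * conj(z) = (product of roots) = c/a = 1/(0.468) = 2.136752, so |z| = sqrt(2.136752) = 1.4618 for both roots.
Moduli of all roots: 1.4618, 1.4618.
All moduli strictly greater than 1? Yes.
Verdict: Stationary.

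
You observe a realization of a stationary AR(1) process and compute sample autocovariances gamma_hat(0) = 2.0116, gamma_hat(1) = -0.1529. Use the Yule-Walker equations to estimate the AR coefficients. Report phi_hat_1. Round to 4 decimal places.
\hat\phi_{1} = -0.0760

The Yule-Walker equations for an AR(p) process read, in matrix form,
  Gamma_p phi = r_p,   with   (Gamma_p)_{ij} = gamma(|i - j|),
                       (r_p)_i = gamma(i),   i,j = 1..p.
Substitute the sample gammas (Toeplitz matrix and right-hand side of size 1):
  Gamma_p = [[2.0116]]
  r_p     = [-0.1529]
With p = 1 this is the single equation gamma(0) phi_1 = gamma(1):
  phi_hat_1 = gamma(1) / gamma(0) = -0.1529 / 2.0116 = -0.0760.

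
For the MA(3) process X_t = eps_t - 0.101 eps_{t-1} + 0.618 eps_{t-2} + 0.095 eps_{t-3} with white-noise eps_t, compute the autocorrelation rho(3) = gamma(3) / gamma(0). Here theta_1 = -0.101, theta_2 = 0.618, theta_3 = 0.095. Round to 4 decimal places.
\rho(3) = 0.0678

For an MA(q) process with theta_0 = 1, the autocovariance is
  gamma(k) = sigma^2 * sum_{i=0..q-k} theta_i * theta_{i+k},
and rho(k) = gamma(k) / gamma(0). Sigma^2 cancels.
  numerator   = (1)*(0.095) = 0.095.
  denominator = (1)^2 + (-0.101)^2 + (0.618)^2 + (0.095)^2 = 1.40115.
  rho(3) = 0.095 / 1.40115 = 0.0678.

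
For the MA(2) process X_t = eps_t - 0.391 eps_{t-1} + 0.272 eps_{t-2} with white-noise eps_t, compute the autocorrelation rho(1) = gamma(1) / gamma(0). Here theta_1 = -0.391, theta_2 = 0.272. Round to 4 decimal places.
\rho(1) = -0.4054

For an MA(q) process with theta_0 = 1, the autocovariance is
  gamma(k) = sigma^2 * sum_{i=0..q-k} theta_i * theta_{i+k},
and rho(k) = gamma(k) / gamma(0). Sigma^2 cancels.
  numerator   = (1)*(-0.391) + (-0.391)*(0.272) = -0.497352.
  denominator = (1)^2 + (-0.391)^2 + (0.272)^2 = 1.226865.
  rho(1) = -0.497352 / 1.226865 = -0.4054.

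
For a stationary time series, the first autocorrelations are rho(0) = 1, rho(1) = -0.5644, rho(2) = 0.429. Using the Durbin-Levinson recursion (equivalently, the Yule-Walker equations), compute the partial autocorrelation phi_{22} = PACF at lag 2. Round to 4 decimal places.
\phi_{22} = 0.1621

The PACF at lag k is phi_{kk}, the last component of the solution
to the Yule-Walker system G_k phi = r_k where
  (G_k)_{ij} = rho(|i - j|), (r_k)_i = rho(i), i,j = 1..k.
Equivalently, Durbin-Levinson gives phi_{kk} iteratively:
  phi_{11} = rho(1)
  phi_{kk} = [rho(k) - sum_{j=1..k-1} phi_{k-1,j} rho(k-j)]
            / [1 - sum_{j=1..k-1} phi_{k-1,j} rho(j)],
  phi_{k,j} = phi_{k-1,j} - phi_{kk} phi_{k-1,k-j},  j = 1..k-1.
Step k = 1:
  phi_11 = rho(1) = -0.5644.
Step k = 2:
  phi_22 = [rho(2) - phi_11 rho(1)] / [1 - phi_11 rho(1)] = [0.429 - (-0.5644)(-0.5644)] / [1 - (-0.5644)(-0.5644)]
         = 0.11045264 / 0.68145264 = 0.1621.
Therefore phi_{22} = 0.1621.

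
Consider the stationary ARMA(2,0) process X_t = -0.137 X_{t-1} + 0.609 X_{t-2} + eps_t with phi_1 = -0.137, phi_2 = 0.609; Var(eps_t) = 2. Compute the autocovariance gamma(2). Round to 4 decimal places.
\gamma(2) = 2.3809

Multiply the model equation by X_{t-k} and take expectations. With theta_0 = psi_0 = 1 and psi_j the MA(infinity) weights, this gives
  gamma(k) - sum_i phi_i gamma(k-i) = c_k,
  c_k = sigma^2 * sum_{j=k..q} theta_j psi_{j-k}   (c_k = 0 for k > q),
using gamma(-m) = gamma(m).
Pure AR (q = 0): c_0 = sigma^2 = 2, c_k = 0 for k >= 1.
Equations for k = 0, 1, 2 (AR order 2, c_2 = 0):
  (E0) gamma(0) = phi_1 gamma(1) + phi_2 gamma(2) + c_0
  (E1) gamma(1) = phi_1 gamma(0) + phi_2 gamma(1) + c_1
  (E2) gamma(2) = phi_1 gamma(1) + phi_2 gamma(0)
From (E1): gamma(1) = A gamma(0) + B with
  A = phi_1 / (1 - phi_2) = -0.137 / 0.391 = -0.350384,   B = c_1 / (1 - phi_2) = 0 / 0.391 = 0.
Insert (E2) into (E0): gamma(0) (1 - phi_2^2) = phi_1 (1 + phi_2) gamma(1) + c_0.
  phi_1 (1 + phi_2) = (-0.137)(1.609) = -0.220433,   1 - phi_2^2 = 0.629119.
Replace gamma(1) by A gamma(0) + B and collect gamma(0):
  gamma(0) [0.629119 - (-0.220433)(-0.350384)] = c_0 = 2
  gamma(0) * 0.551883 = 2
  gamma(0) = 2 / 0.551883 = 3.623957.
  gamma(1) = A gamma(0) = (-0.350384)(3.623957) = -1.269775.
  gamma(2) = phi_1 gamma(1) + phi_2 gamma(0) = (-0.137)(-1.269775) + (0.609)(3.623957) = 2.380949.
Therefore gamma(2) = 2.3809 (to 4 decimal places).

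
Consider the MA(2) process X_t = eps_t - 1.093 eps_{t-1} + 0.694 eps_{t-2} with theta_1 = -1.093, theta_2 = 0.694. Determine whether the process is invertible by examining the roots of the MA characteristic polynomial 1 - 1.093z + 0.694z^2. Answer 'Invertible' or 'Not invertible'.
\text{Invertible}

The MA(q) characteristic polynomial is P(z) = 1 - 1.093z + 0.694z^2.
Invertibility requires all roots to lie outside the unit circle, i.e. |z| > 1 for every root.
Set 1 + (-1.093) z + (0.694) z^2 = 0, i.e. a z^2 + b z + c = 0 with a = 0.694, b = -1.093, c = 1.
Discriminant D = b^2 - 4ac = (-1.093)^2 - 4*(0.694)*1 = 1.194649 - (2.776) = -1.581351.
D < 0, so the roots are the complex-conjugate pair z = (-b +/- i sqrt(-D)) / (2a) = 0.7875 +/- 0.906i.
For a conjugate pair |z|^2 = z * conj(z) = (product of roots) = c/a = 1/(0.694) = 1.440922, so |z| = sqrt(1.440922) = 1.2004 for both roots.
Moduli of all roots: 1.2004, 1.2004.
All moduli strictly greater than 1? Yes.
Verdict: Invertible.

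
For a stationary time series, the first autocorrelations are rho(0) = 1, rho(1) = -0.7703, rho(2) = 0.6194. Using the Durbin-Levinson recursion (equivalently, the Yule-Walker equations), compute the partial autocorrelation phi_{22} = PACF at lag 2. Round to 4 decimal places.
\phi_{22} = 0.0640

The PACF at lag k is phi_{kk}, the last component of the solution
to the Yule-Walker system G_k phi = r_k where
  (G_k)_{ij} = rho(|i - j|), (r_k)_i = rho(i), i,j = 1..k.
Equivalently, Durbin-Levinson gives phi_{kk} iteratively:
  phi_{11} = rho(1)
  phi_{kk} = [rho(k) - sum_{j=1..k-1} phi_{k-1,j} rho(k-j)]
            / [1 - sum_{j=1..k-1} phi_{k-1,j} rho(j)],
  phi_{k,j} = phi_{k-1,j} - phi_{kk} phi_{k-1,k-j},  j = 1..k-1.
Step k = 1:
  phi_11 = rho(1) = -0.7703.
Step k = 2:
  phi_22 = [rho(2) - phi_11 rho(1)] / [1 - phi_11 rho(1)] = [0.6194 - (-0.7703)(-0.7703)] / [1 - (-0.7703)(-0.7703)]
         = 0.02603791 / 0.40663791 = 0.064.
Therefore phi_{22} = 0.0640.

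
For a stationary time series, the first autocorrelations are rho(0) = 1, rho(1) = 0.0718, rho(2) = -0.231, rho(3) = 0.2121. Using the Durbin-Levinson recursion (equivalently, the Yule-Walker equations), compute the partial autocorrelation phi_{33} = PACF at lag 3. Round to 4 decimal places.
\phi_{33} = 0.2659

The PACF at lag k is phi_{kk}, the last component of the solution
to the Yule-Walker system G_k phi = r_k where
  (G_k)_{ij} = rho(|i - j|), (r_k)_i = rho(i), i,j = 1..k.
Equivalently, Durbin-Levinson gives phi_{kk} iteratively:
  phi_{11} = rho(1)
  phi_{kk} = [rho(k) - sum_{j=1..k-1} phi_{k-1,j} rho(k-j)]
            / [1 - sum_{j=1..k-1} phi_{k-1,j} rho(j)],
  phi_{k,j} = phi_{k-1,j} - phi_{kk} phi_{k-1,k-j},  j = 1..k-1.
Step k = 1:
  phi_11 = rho(1) = 0.0718.
Step k = 2:
  phi_22 = [rho(2) - phi_11 rho(1)] / [1 - phi_11 rho(1)] = [-0.231 - (0.0718)(0.0718)] / [1 - (0.0718)(0.0718)]
         = -0.23615524 / 0.99484476 = -0.237379.
  Update: phi_21 = phi_11 - phi_22 phi_11 = 0.0718 - (-0.237379)(0.0718) = 0.088844.
Step k = 3:
  phi_33 = [rho(3) - phi_21 rho(2) - phi_22 rho(1)] / [1 - phi_21 rho(1) - phi_22 rho(2)]
    numerator   = 0.2121 - (0.088844)(-0.231) - (-0.237379)(0.0718) = 0.24966673
    denominator = 1 - (0.088844)(0.0718) - (-0.237379)(-0.231) = 0.93878647
  phi_33 = 0.24966673 / 0.93878647 = 0.2659.
Therefore phi_{33} = 0.2659.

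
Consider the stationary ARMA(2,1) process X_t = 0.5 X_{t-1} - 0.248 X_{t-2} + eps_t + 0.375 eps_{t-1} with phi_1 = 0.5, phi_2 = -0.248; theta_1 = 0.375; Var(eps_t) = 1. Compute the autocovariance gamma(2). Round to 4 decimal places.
\gamma(2) = 0.0630

Multiply the model equation by X_{t-k} and take expectations. With theta_0 = psi_0 = 1 and psi_j the MA(infinity) weights, this gives
  gamma(k) - sum_i phi_i gamma(k-i) = c_k,
  c_k = sigma^2 * sum_{j=k..q} theta_j psi_{j-k}   (c_k = 0 for k > q),
using gamma(-m) = gamma(m).
psi-weights needed (psi_j = theta_j + sum_i phi_i psi_{j-i}):
  psi_1 = theta_1 + phi_1 = 0.375 + (0.5) = 0.875
Right-hand sides:
  c_0 = sigma^2 (1 + theta_1 psi_1) = 1 * (1 + (0.375)(0.875)) = 1 * 1.328125 = 1.328125
  c_1 = sigma^2 theta_1 = 1 * (0.375) = 0.375
  c_2 = 0
Equations for k = 0, 1, 2 (AR order 2, c_2 = 0):
  (E0) gamma(0) = phi_1 gamma(1) + phi_2 gamma(2) + c_0
  (E1) gamma(1) = phi_1 gamma(0) + phi_2 gamma(1) + c_1
  (E2) gamma(2) = phi_1 gamma(1) + phi_2 gamma(0)
From (E1): gamma(1) = A gamma(0) + B with
  A = phi_1 / (1 - phi_2) = 0.5 / 1.248 = 0.400641,   B = c_1 / (1 - phi_2) = 0.375 / 1.248 = 0.300481.
Insert (E2) into (E0): gamma(0) (1 - phi_2^2) = phi_1 (1 + phi_2) gamma(1) + c_0.
  phi_1 (1 + phi_2) = (0.5)(0.752) = 0.376,   1 - phi_2^2 = 0.938496.
Replace gamma(1) by A gamma(0) + B and collect gamma(0):
  gamma(0) [0.938496 - (0.376)(0.400641)] = (0.376)(0.300481) + 1.328125
  gamma(0) * 0.787855 = 1.441106
  gamma(0) = 1.441106 / 0.787855 = 1.829151.
  gamma(1) = A gamma(0) + B = (0.400641)(1.829151) + (0.300481) = 1.033314.
  gamma(2) = phi_1 gamma(1) + phi_2 gamma(0) = (0.5)(1.033314) + (-0.248)(1.829151) = 0.063027.
Therefore gamma(2) = 0.0630 (to 4 decimal places).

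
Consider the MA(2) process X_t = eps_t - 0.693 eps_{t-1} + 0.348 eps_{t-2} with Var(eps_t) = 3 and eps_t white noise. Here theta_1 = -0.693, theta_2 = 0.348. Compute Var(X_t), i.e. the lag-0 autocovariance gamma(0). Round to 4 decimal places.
\gamma(0) = 4.8041

For an MA(q) process X_t = eps_t + sum_i theta_i eps_{t-i} with
Var(eps_t) = sigma^2, the variance is
  gamma(0) = sigma^2 * (1 + sum_i theta_i^2).
  sum_i theta_i^2 = (-0.693)^2 + (0.348)^2 = 0.480249 + 0.121104 = 0.601353.
  gamma(0) = 3 * (1 + 0.601353) = 3 * 1.601353 = 4.804059, which rounds to 4.8041.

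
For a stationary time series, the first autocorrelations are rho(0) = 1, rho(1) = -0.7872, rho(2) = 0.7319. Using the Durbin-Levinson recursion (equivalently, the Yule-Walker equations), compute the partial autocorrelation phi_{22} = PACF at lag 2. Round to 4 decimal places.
\phi_{22} = 0.2951

The PACF at lag k is phi_{kk}, the last component of the solution
to the Yule-Walker system G_k phi = r_k where
  (G_k)_{ij} = rho(|i - j|), (r_k)_i = rho(i), i,j = 1..k.
Equivalently, Durbin-Levinson gives phi_{kk} iteratively:
  phi_{11} = rho(1)
  phi_{kk} = [rho(k) - sum_{j=1..k-1} phi_{k-1,j} rho(k-j)]
            / [1 - sum_{j=1..k-1} phi_{k-1,j} rho(j)],
  phi_{k,j} = phi_{k-1,j} - phi_{kk} phi_{k-1,k-j},  j = 1..k-1.
Step k = 1:
  phi_11 = rho(1) = -0.7872.
Step k = 2:
  phi_22 = [rho(2) - phi_11 rho(1)] / [1 - phi_11 rho(1)] = [0.7319 - (-0.7872)(-0.7872)] / [1 - (-0.7872)(-0.7872)]
         = 0.11221616 / 0.38031616 = 0.2951.
Therefore phi_{22} = 0.2951.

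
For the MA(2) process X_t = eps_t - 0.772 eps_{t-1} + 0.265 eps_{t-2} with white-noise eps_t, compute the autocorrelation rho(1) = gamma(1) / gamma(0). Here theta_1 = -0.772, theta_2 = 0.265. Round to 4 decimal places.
\rho(1) = -0.5861

For an MA(q) process with theta_0 = 1, the autocovariance is
  gamma(k) = sigma^2 * sum_{i=0..q-k} theta_i * theta_{i+k},
and rho(k) = gamma(k) / gamma(0). Sigma^2 cancels.
  numerator   = (1)*(-0.772) + (-0.772)*(0.265) = -0.97658.
  denominator = (1)^2 + (-0.772)^2 + (0.265)^2 = 1.666209.
  rho(1) = -0.97658 / 1.666209 = -0.5861.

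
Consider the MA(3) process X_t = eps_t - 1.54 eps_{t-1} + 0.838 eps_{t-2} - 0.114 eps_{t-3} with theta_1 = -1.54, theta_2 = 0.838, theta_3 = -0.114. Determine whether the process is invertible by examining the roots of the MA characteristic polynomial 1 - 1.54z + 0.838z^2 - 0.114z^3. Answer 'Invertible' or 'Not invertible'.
\text{Invertible}

The MA(q) characteristic polynomial is P(z) = 1 - 1.54z + 0.838z^2 - 0.114z^3.
Invertibility requires all roots to lie outside the unit circle, i.e. |z| > 1 for every root.
Degree 3: look for a simple real root z0 first, then factor out (1 - z/z0) and solve the remaining quadratic.
Testing z0 = 5: P(5) = 1 + (-1.54)(5) + (0.838)(5)^2 + (-0.114)(5)^3
  = 1 + (-7.7) + (20.95) + (-14.25) = 0.  So z_0 = 5 is a root, |z_0| = 5.
Divide out the factor (1 - 0.2 z) = (1 - z/z0) (since 1/z0 = 0.2):
  P(z) = (1 - 0.2 z)(1 + (-1.34) z + (0.57) z^2)
  [check: z-coef -1.34 - (0.2) = -1.54; z^2-coef 0.57 - (0.2)(-1.34) = 0.838; z^3-coef -(0.2)(0.57) = -0.114.]
Remaining roots from the quadratic factor 1 + (-1.34) z + (0.57) z^2:
  Set 1 + (-1.34) z + (0.57) z^2 = 0, i.e. a z^2 + b z + c = 0 with a = 0.57, b = -1.34, c = 1.
  Discriminant D = b^2 - 4ac = (-1.34)^2 - 4*(0.57)*1 = 1.7956 - (2.28) = -0.4844.
  D < 0, so the roots are the complex-conjugate pair z = (-b +/- i sqrt(-D)) / (2a) = 1.1754 +/- 0.6105i.
  For a conjugate pair |z|^2 = z * conj(z) = (product of roots) = c/a = 1/(0.57) = 1.754386, so |z| = sqrt(1.754386) = 1.3245 for both roots.
Moduli of all roots: 5.0000, 1.3245, 1.3245.
All moduli strictly greater than 1? Yes.
Verdict: Invertible.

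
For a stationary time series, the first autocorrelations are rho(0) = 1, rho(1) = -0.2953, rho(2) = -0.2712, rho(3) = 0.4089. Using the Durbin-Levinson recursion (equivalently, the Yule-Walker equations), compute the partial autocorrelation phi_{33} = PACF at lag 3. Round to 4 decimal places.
\phi_{33} = 0.2350

The PACF at lag k is phi_{kk}, the last component of the solution
to the Yule-Walker system G_k phi = r_k where
  (G_k)_{ij} = rho(|i - j|), (r_k)_i = rho(i), i,j = 1..k.
Equivalently, Durbin-Levinson gives phi_{kk} iteratively:
  phi_{11} = rho(1)
  phi_{kk} = [rho(k) - sum_{j=1..k-1} phi_{k-1,j} rho(k-j)]
            / [1 - sum_{j=1..k-1} phi_{k-1,j} rho(j)],
  phi_{k,j} = phi_{k-1,j} - phi_{kk} phi_{k-1,k-j},  j = 1..k-1.
Step k = 1:
  phi_11 = rho(1) = -0.2953.
Step k = 2:
  phi_22 = [rho(2) - phi_11 rho(1)] / [1 - phi_11 rho(1)] = [-0.2712 - (-0.2953)(-0.2953)] / [1 - (-0.2953)(-0.2953)]
         = -0.35840209 / 0.91279791 = -0.392641.
  Update: phi_21 = phi_11 - phi_22 phi_11 = -0.2953 - (-0.392641)(-0.2953) = -0.411247.
Step k = 3:
  phi_33 = [rho(3) - phi_21 rho(2) - phi_22 rho(1)] / [1 - phi_21 rho(1) - phi_22 rho(2)]
    numerator   = 0.4089 - (-0.411247)(-0.2712) - (-0.392641)(-0.2953) = 0.18142287
    denominator = 1 - (-0.411247)(-0.2953) - (-0.392641)(-0.2712) = 0.77207447
  phi_33 = 0.18142287 / 0.77207447 = 0.235.
Therefore phi_{33} = 0.2350.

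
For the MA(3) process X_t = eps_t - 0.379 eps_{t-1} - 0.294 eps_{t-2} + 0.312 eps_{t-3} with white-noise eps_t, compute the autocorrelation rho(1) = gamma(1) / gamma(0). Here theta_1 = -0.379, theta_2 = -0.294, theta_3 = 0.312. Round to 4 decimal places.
\rho(1) = -0.2707

For an MA(q) process with theta_0 = 1, the autocovariance is
  gamma(k) = sigma^2 * sum_{i=0..q-k} theta_i * theta_{i+k},
and rho(k) = gamma(k) / gamma(0). Sigma^2 cancels.
  numerator   = (1)*(-0.379) + (-0.379)*(-0.294) + (-0.294)*(0.312) = -0.359302.
  denominator = (1)^2 + (-0.379)^2 + (-0.294)^2 + (0.312)^2 = 1.327421.
  rho(1) = -0.359302 / 1.327421 = -0.2707.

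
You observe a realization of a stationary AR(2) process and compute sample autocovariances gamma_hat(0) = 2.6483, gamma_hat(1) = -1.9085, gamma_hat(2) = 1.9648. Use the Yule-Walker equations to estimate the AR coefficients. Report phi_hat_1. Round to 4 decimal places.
\hat\phi_{1} = -0.3870

The Yule-Walker equations for an AR(p) process read, in matrix form,
  Gamma_p phi = r_p,   with   (Gamma_p)_{ij} = gamma(|i - j|),
                       (r_p)_i = gamma(i),   i,j = 1..p.
Substitute the sample gammas (Toeplitz matrix and right-hand side of size 2):
  Gamma_p = [[2.6483, -1.9085], [-1.9085, 2.6483]]
  r_p     = [-1.9085, 1.9648]
Written out:
  2.6483 phi_1 - 1.9085 phi_2 = -1.9085
  -1.9085 phi_1 + 2.6483 phi_2 = 1.9648
Solve by Cramer's rule:
  det = gamma(0)^2 - gamma(1)^2 = (2.6483)^2 - (-1.9085)^2 = 7.01349289 - 3.64237225 = 3.37112064
  phi_hat_1 = [gamma(1) gamma(0) - gamma(1) gamma(2)] / det = [(-1.9085)(2.6483) - (-1.9085)(1.9648)] / 3.37112064 = -1.30445975 / 3.37112064 = -0.387
  phi_hat_2 = [gamma(0) gamma(2) - gamma(1)^2] / det = [(2.6483)(1.9648) - (-1.9085)^2] / 3.37112064 = 1.56100759 / 3.37112064 = 0.4631
So phi_hat = [-0.3870, 0.4631].
Therefore phi_hat_1 = -0.3870.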